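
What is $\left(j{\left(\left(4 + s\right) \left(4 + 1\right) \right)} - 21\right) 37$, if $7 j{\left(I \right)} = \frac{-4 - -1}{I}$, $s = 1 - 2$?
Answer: $- \frac{27232}{35} \approx -778.06$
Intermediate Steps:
$s = -1$
$j{\left(I \right)} = - \frac{3}{7 I}$ ($j{\left(I \right)} = \frac{\left(-4 - -1\right) \frac{1}{I}}{7} = \frac{\left(-4 + 1\right) \frac{1}{I}}{7} = \frac{\left(-3\right) \frac{1}{I}}{7} = - \frac{3}{7 I}$)
$\left(j{\left(\left(4 + s\right) \left(4 + 1\right) \right)} - 21\right) 37 = \left(- \frac{3}{7 \left(4 - 1\right) \left(4 + 1\right)} - 21\right) 37 = \left(- \frac{3}{7 \cdot 3 \cdot 5} - 21\right) 37 = \left(- \frac{3}{7 \cdot 15} - 21\right) 37 = \left(\left(- \frac{3}{7}\right) \frac{1}{15} - 21\right) 37 = \left(- \frac{1}{35} - 21\right) 37 = \left(- \frac{736}{35}\right) 37 = - \frac{27232}{35}$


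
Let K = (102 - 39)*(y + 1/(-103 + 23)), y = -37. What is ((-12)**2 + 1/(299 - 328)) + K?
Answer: -5075747/2320 ≈ -2187.8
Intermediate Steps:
K = -186543/80 (K = (102 - 39)*(-37 + 1/(-103 + 23)) = 63*(-37 + 1/(-80)) = 63*(-37 - 1/80) = 63*(-2961/80) = -186543/80 ≈ -2331.8)
((-12)**2 + 1/(299 - 328)) + K = ((-12)**2 + 1/(299 - 328)) - 186543/80 = (144 + 1/(-29)) - 186543/80 = (144 - 1/29) - 186543/80 = 4175/29 - 186543/80 = -5075747/2320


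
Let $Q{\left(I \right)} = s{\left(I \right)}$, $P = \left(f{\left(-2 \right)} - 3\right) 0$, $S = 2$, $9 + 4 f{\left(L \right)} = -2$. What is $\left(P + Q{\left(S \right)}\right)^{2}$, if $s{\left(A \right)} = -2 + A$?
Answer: $0$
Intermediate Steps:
$f{\left(L \right)} = - \frac{11}{4}$ ($f{\left(L \right)} = - \frac{9}{4} + \frac{1}{4} \left(-2\right) = - \frac{9}{4} - \frac{1}{2} = - \frac{11}{4}$)
$P = 0$ ($P = \left(- \frac{11}{4} - 3\right) 0 = \left(- \frac{23}{4}\right) 0 = 0$)
$Q{\left(I \right)} = -2 + I$
$\left(P + Q{\left(S \right)}\right)^{2} = \left(0 + \left(-2 + 2\right)\right)^{2} = \left(0 + 0\right)^{2} = 0^{2} = 0$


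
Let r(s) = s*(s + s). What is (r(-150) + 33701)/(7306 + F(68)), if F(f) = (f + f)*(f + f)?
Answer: 11243/3686 ≈ 3.0502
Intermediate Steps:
r(s) = 2*s² (r(s) = s*(2*s) = 2*s²)
F(f) = 4*f² (F(f) = (2*f)*(2*f) = 4*f²)
(r(-150) + 33701)/(7306 + F(68)) = (2*(-150)² + 33701)/(7306 + 4*68²) = (2*22500 + 33701)/(7306 + 4*4624) = (45000 + 33701)/(7306 + 18496) = 78701/25802 = 78701*(1/25802) = 11243/3686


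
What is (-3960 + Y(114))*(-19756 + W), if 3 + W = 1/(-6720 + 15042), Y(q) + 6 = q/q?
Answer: 651982384105/8322 ≈ 7.8344e+7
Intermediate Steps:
Y(q) = -5 (Y(q) = -6 + q/q = -6 + 1 = -5)
W = -24965/8322 (W = -3 + 1/(-6720 + 15042) = -3 + 1/8322 = -24965/8322 ≈ -2.9999)
(-3960 + Y(114))*(-19756 + W) = (-3960 - 5)*(-19756 - 24965/8322) = -3965*(-164434397/8322) = 651982384105/8322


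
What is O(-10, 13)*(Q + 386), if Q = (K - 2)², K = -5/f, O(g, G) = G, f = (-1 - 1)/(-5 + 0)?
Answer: 31005/4 ≈ 7751.3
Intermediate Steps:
f = ⅖ (f = -2/(-5) = -2*(-⅕) = ⅖ ≈ 0.40000)
K = -25/2 (K = -5/⅖ = -5*5/2 = -25/2 ≈ -12.500)
Q = 841/4 (Q = (-25/2 - 2)² = (-29/2)² = 841/4 ≈ 210.25)
O(-10, 13)*(Q + 386) = 13*(841/4 + 386) = 13*(2385/4) = 31005/4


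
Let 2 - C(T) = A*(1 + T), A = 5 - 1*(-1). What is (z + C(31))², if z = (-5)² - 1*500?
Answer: 442225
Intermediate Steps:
A = 6 (A = 5 + 1 = 6)
C(T) = -4 - 6*T (C(T) = 2 - 6*(1 + T) = 2 - (6 + 6*T) = 2 + (-6 - 6*T) = -4 - 6*T)
z = -475 (z = 25 - 500 = -475)
(z + C(31))² = (-475 + (-4 - 6*31))² = (-475 + (-4 - 186))² = (-475 - 190)² = (-665)² = 442225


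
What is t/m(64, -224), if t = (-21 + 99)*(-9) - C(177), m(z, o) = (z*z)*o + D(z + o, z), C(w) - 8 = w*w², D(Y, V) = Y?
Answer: 5545943/917664 ≈ 6.0435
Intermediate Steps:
C(w) = 8 + w³ (C(w) = 8 + w*w² = 8 + w³)
m(z, o) = o + z + o*z² (m(z, o) = (z*z)*o + (z + o) = z²*o + (o + z) = o*z² + (o + z) = o + z + o*z²)
t = -5545943 (t = (-21 + 99)*(-9) - (8 + 177³) = 78*(-9) - (8 + 5545233) = -702 - 1*5545241 = -702 - 5545241 = -5545943)
t/m(64, -224) = -5545943/(-224 + 64 - 224*64²) = -5545943/(-224 + 64 - 224*4096) = -5545943/(-224 + 64 - 917504) = -5545943/(-917664) = -5545943*(-1/917664) = 5545943/917664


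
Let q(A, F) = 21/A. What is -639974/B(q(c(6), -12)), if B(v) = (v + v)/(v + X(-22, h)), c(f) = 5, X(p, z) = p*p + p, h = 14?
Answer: -35518557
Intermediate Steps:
X(p, z) = p + p**2 (X(p, z) = p**2 + p = p + p**2)
B(v) = 2*v/(462 + v) (B(v) = (v + v)/(v - 22*(1 - 22)) = (2*v)/(v - 22*(-21)) = (2*v)/(v + 462) = (2*v)/(462 + v) = 2*v/(462 + v))
-639974/B(q(c(6), -12)) = -639974/(2*(21/5)/(462 + 21/5)) = -639974/(2*(21/5)/(2331/5)) = -639974/(2*(21/5)*(5/2331)) = -639974/2/111 = -639974*111/2 = -35518557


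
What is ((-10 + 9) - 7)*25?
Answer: -200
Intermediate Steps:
((-10 + 9) - 7)*25 = (-1 - 7)*25 = -8*25 = -200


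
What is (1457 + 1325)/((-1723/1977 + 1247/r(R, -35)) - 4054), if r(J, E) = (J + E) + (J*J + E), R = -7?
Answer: -154000392/226926787 ≈ -0.67863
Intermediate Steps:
r(J, E) = J + J² + 2*E (r(J, E) = (E + J) + (J² + E) = (E + J) + (E + J²) = J + J² + 2*E)
(1457 + 1325)/((-1723/1977 + 1247/r(R, -35)) - 4054) = (1457 + 1325)/((-1723/1977 + 1247/(-7 + (-7)² + 2*(-35))) - 4054) = 2782/((-1723*1/1977 + 1247/(-7 + 49 - 70)) - 4054) = 2782/((-1723/1977 + 1247/(-28)) - 4054) = 2782/((-1723/1977 + 1247*(-1/28)) - 4054) = 2782/((-1723/1977 - 1247/28) - 4054) = 2782/(-2513563/55356 - 4054) = 2782/(-226926787/55356) = 2782*(-55356/226926787) = -154000392/226926787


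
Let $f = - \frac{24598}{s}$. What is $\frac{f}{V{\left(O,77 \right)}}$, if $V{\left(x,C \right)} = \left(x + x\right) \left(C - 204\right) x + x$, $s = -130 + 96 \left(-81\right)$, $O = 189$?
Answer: $- \frac{1757}{5123621655} \approx -3.4292 \cdot 10^{-7}$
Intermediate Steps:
$s = -7906$ ($s = -130 - 7776 = -7906$)
$V{\left(x,C \right)} = x + 2 x^{2} \left(-204 + C\right)$ ($V{\left(x,C \right)} = 2 x \left(-204 + C\right) x + x = 2 x^{2} \left(-204 + C\right) + x = x + 2 x^{2} \left(-204 + C\right)$)
$f = \frac{12299}{3953}$ ($f = - \frac{24598}{-7906} = \left(-24598\right) \left(- \frac{1}{7906}\right) = \frac{12299}{3953} \approx 3.1113$)
$\frac{f}{V{\left(O,77 \right)}} = \frac{12299}{3953 \cdot 189 \left(1 - 77112 + 2 \cdot 77 \cdot 189\right)} = \frac{12299}{3953 \cdot 189 \left(1 - 77112 + 29106\right)} = \frac{12299}{3953 \cdot 189 \left(-48005\right)} = \frac{12299}{3953 \left(-9072945\right)} = \frac{12299}{3953} \left(- \frac{1}{9072945}\right) = - \frac{1757}{5123621655}$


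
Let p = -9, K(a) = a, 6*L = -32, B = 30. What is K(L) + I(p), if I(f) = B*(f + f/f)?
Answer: -736/3 ≈ -245.33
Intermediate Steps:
L = -16/3 (L = (1/6)*(-32) = -16/3 ≈ -5.3333)
I(f) = 30 + 30*f (I(f) = 30*(f + f/f) = 30*(f + 1) = 30*(1 + f) = 30 + 30*f)
K(L) + I(p) = -16/3 + (30 + 30*(-9)) = -16/3 + (30 - 270) = -16/3 - 240 = -736/3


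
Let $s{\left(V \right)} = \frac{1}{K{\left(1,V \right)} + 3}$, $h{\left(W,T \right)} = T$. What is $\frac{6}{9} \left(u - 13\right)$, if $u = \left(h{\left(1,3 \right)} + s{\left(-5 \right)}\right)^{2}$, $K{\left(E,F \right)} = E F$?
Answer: $- \frac{9}{2} \approx -4.5$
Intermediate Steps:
$s{\left(V \right)} = \frac{1}{3 + V}$ ($s{\left(V \right)} = \frac{1}{1 V + 3} = \frac{1}{V + 3} = \frac{1}{3 + V}$)
$u = \frac{25}{4}$ ($u = \left(3 + \frac{1}{3 - 5}\right)^{2} = \left(3 + \frac{1}{-2}\right)^{2} = \left(3 - \frac{1}{2}\right)^{2} = \left(\frac{5}{2}\right)^{2} = \frac{25}{4} \approx 6.25$)
$\frac{6}{9} \left(u - 13\right) = \frac{6}{9} \left(\frac{25}{4} - 13\right) = 6 \cdot \frac{1}{9} \left(- \frac{27}{4}\right) = \frac{2}{3} \left(- \frac{27}{4}\right) = - \frac{9}{2}$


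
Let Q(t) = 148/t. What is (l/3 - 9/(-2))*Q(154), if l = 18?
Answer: 111/11 ≈ 10.091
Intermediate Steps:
(l/3 - 9/(-2))*Q(154) = (18/3 - 9/(-2))*(148/154) = (18*(1/3) - 9*(-1/2))*(148*(1/154)) = (6 + 9/2)*(74/77) = (21/2)*(74/77) = 111/11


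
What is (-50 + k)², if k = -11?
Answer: 3721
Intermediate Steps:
(-50 + k)² = (-50 - 11)² = (-61)² = 3721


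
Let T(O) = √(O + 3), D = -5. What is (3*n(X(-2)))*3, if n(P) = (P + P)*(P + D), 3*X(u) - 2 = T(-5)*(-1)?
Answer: -56 + 22*I*√2 ≈ -56.0 + 31.113*I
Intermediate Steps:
T(O) = √(3 + O)
X(u) = ⅔ - I*√2/3 (X(u) = ⅔ + (√(3 - 5)*(-1))/3 = ⅔ + (√(-2)*(-1))/3 = ⅔ + ((I*√2)*(-1))/3 = ⅔ + (-I*√2)/3 = ⅔ - I*√2/3)
n(P) = 2*P*(-5 + P) (n(P) = (P + P)*(P - 5) = (2*P)*(-5 + P) = 2*P*(-5 + P))
(3*n(X(-2)))*3 = (3*(2*(⅔ - I*√2/3)*(-5 + (⅔ - I*√2/3))))*3 = (3*(2*(⅔ - I*√2/3)*(-13/3 - I*√2/3)))*3 = (3*(2*(-13/3 - I*√2/3)*(⅔ - I*√2/3)))*3 = (6*(-13/3 - I*√2/3)*(⅔ - I*√2/3))*3 = 18*(-13/3 - I*√2/3)*(⅔ - I*√2/3)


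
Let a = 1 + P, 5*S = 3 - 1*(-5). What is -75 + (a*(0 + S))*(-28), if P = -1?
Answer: -75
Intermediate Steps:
S = 8/5 (S = (3 - 1*(-5))/5 = (3 + 5)/5 = (⅕)*8 = 8/5 ≈ 1.6000)
a = 0 (a = 1 - 1 = 0)
-75 + (a*(0 + S))*(-28) = -75 + (0*(0 + 8/5))*(-28) = -75 + (0*(8/5))*(-28) = -75 + 0*(-28) = -75 + 0 = -75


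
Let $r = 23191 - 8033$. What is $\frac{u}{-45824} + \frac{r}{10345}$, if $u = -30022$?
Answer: $\frac{502588891}{237024640} \approx 2.1204$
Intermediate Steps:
$r = 15158$ ($r = 23191 - 8033 = 15158$)
$\frac{u}{-45824} + \frac{r}{10345} = - \frac{30022}{-45824} + \frac{15158}{10345} = \left(-30022\right) \left(- \frac{1}{45824}\right) + 15158 \cdot \frac{1}{10345} = \frac{15011}{22912} + \frac{15158}{10345} = \frac{502588891}{237024640}$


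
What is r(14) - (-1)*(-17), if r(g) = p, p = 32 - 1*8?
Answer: 7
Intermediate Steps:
p = 24 (p = 32 - 8 = 24)
r(g) = 24
r(14) - (-1)*(-17) = 24 - (-1)*(-17) = 24 - 1*17 = 24 - 17 = 7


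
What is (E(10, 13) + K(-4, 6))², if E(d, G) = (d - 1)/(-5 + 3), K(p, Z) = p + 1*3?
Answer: 121/4 ≈ 30.250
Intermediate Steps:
K(p, Z) = 3 + p (K(p, Z) = p + 3 = 3 + p)
E(d, G) = ½ - d/2 (E(d, G) = (-1 + d)/(-2) = (-1 + d)*(-½) = ½ - d/2)
(E(10, 13) + K(-4, 6))² = ((½ - ½*10) + (3 - 4))² = ((½ - 5) - 1)² = (-9/2 - 1)² = (-11/2)² = 121/4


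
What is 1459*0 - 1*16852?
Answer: -16852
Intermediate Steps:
1459*0 - 1*16852 = 0 - 16852 = -16852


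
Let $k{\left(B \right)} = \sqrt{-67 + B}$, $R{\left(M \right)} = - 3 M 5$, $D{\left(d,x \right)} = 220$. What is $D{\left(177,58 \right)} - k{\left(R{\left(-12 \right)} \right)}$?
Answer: $220 - \sqrt{113} \approx 209.37$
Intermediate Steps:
$R{\left(M \right)} = - 15 M$
$D{\left(177,58 \right)} - k{\left(R{\left(-12 \right)} \right)} = 220 - \sqrt{-67 - -180} = 220 - \sqrt{-67 + 180} = 220 - \sqrt{113}$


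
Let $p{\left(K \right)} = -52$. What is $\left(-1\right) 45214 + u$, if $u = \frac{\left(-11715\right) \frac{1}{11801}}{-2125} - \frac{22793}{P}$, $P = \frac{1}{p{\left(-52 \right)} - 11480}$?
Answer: $\frac{1318072056488693}{5015425} \approx 2.628 \cdot 10^{8}$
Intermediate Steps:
$P = - \frac{1}{11532}$ ($P = \frac{1}{-52 - 11480} = \frac{1}{-11532} = - \frac{1}{11532} \approx -8.6715 \cdot 10^{-5}$)
$u = \frac{1318298823914643}{5015425}$ ($u = \frac{\left(-11715\right) \frac{1}{11801}}{-2125} - \frac{22793}{- \frac{1}{11532}} = \left(-11715\right) \frac{1}{11801} \left(- \frac{1}{2125}\right) - -262848876 = \left(- \frac{11715}{11801}\right) \left(- \frac{1}{2125}\right) + 262848876 = \frac{2343}{5015425} + 262848876 = \frac{1318298823914643}{5015425} \approx 2.6285 \cdot 10^{8}$)
$\left(-1\right) 45214 + u = \left(-1\right) 45214 + \frac{1318298823914643}{5015425} = -45214 + \frac{1318298823914643}{5015425} = \frac{1318072056488693}{5015425}$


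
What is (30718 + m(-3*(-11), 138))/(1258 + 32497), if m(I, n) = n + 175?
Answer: 31031/33755 ≈ 0.91930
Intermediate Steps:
m(I, n) = 175 + n
(30718 + m(-3*(-11), 138))/(1258 + 32497) = (30718 + (175 + 138))/(1258 + 32497) = (30718 + 313)/33755 = 31031*(1/33755) = 31031/33755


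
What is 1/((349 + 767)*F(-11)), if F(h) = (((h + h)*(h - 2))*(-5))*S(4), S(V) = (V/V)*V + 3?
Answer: -1/11171160 ≈ -8.9516e-8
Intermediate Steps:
S(V) = 3 + V (S(V) = 1*V + 3 = V + 3 = 3 + V)
F(h) = -70*h*(-2 + h) (F(h) = (((h + h)*(h - 2))*(-5))*(3 + 4) = (((2*h)*(-2 + h))*(-5))*7 = ((2*h*(-2 + h))*(-5))*7 = -10*h*(-2 + h)*7 = -70*h*(-2 + h))
1/((349 + 767)*F(-11)) = 1/((349 + 767)*((70*(-11)*(2 - 1*(-11))))) = 1/(1116*((70*(-11)*(2 + 11)))) = 1/(1116*((70*(-11)*13))) = (1/1116)/(-10010) = (1/1116)*(-1/10010) = -1/11171160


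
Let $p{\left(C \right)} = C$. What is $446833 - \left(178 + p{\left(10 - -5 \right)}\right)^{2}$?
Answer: $409584$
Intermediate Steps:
$446833 - \left(178 + p{\left(10 - -5 \right)}\right)^{2} = 446833 - \left(178 + \left(10 - -5\right)\right)^{2} = 446833 - \left(178 + \left(10 + 5\right)\right)^{2} = 446833 - \left(178 + 15\right)^{2} = 446833 - 193^{2} = 446833 - 37249 = 409584$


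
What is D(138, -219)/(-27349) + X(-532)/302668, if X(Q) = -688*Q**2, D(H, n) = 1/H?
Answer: -183726689328403/285579516054 ≈ -643.35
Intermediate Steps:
D(138, -219)/(-27349) + X(-532)/302668 = 1/(138*(-27349)) - 688*(-532)**2/302668 = (1/138)*(-1/27349) - 688*283024*(1/302668) = -1/3774162 - 194720512*1/302668 = -1/3774162 - 48680128/75667 = -183726689328403/285579516054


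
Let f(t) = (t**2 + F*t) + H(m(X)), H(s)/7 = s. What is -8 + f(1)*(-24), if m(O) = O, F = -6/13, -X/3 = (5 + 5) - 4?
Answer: 39040/13 ≈ 3003.1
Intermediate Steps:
X = -18 (X = -3*((5 + 5) - 4) = -3*(10 - 4) = -3*6 = -18)
F = -6/13 (F = -6*1/13 = -6/13 ≈ -0.46154)
H(s) = 7*s
f(t) = -126 + t**2 - 6*t/13 (f(t) = (t**2 - 6*t/13) + 7*(-18) = (t**2 - 6*t/13) - 126 = -126 + t**2 - 6*t/13)
-8 + f(1)*(-24) = -8 + (-126 + 1**2 - 6/13*1)*(-24) = -8 + (-126 + 1 - 6/13)*(-24) = -8 - 1631/13*(-24) = -8 + 39144/13 = 39040/13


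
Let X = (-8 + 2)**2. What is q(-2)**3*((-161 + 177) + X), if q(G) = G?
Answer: -416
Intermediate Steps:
X = 36 (X = (-6)**2 = 36)
q(-2)**3*((-161 + 177) + X) = (-2)**3*((-161 + 177) + 36) = -8*(16 + 36) = -8*52 = -416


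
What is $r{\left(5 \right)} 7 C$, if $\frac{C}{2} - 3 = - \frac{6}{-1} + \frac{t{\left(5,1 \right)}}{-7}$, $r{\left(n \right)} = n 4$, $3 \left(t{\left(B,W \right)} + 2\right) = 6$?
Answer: $2520$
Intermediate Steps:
$t{\left(B,W \right)} = 0$ ($t{\left(B,W \right)} = -2 + \frac{1}{3} \cdot 6 = -2 + 2 = 0$)
$r{\left(n \right)} = 4 n$
$C = 18$ ($C = 6 + 2 \left(- \frac{6}{-1} + \frac{0}{-7}\right) = 6 + 2 \left(\left(-6\right) \left(-1\right) + 0 \left(- \frac{1}{7}\right)\right) = 6 + 2 \left(6 + 0\right) = 6 + 2 \cdot 6 = 6 + 12 = 18$)
$r{\left(5 \right)} 7 C = 4 \cdot 5 \cdot 7 \cdot 18 = 20 \cdot 7 \cdot 18 = 140 \cdot 18 = 2520$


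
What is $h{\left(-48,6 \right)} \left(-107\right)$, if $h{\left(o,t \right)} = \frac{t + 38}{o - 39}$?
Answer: $\frac{4708}{87} \approx 54.115$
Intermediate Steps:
$h{\left(o,t \right)} = \frac{38 + t}{-39 + o}$
$h{\left(-48,6 \right)} \left(-107\right) = \frac{38 + 6}{-39 - 48} \left(-107\right) = \frac{1}{-87} \cdot 44 \left(-107\right) = \left(- \frac{1}{87}\right) 44 \left(-107\right) = \left(- \frac{44}{87}\right) \left(-107\right) = \frac{4708}{87}$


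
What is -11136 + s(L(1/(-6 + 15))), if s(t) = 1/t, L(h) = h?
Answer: -11127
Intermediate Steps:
-11136 + s(L(1/(-6 + 15))) = -11136 + 1/(1/(-6 + 15)) = -11136 + 1/(1/9) = -11136 + 9 = -11127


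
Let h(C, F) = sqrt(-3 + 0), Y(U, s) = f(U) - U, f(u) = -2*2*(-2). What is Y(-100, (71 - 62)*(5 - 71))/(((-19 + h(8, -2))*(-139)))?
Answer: 513/12649 + 27*I*sqrt(3)/12649 ≈ 0.040557 + 0.0036972*I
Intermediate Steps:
f(u) = 8 (f(u) = -4*(-2) = 8)
Y(U, s) = 8 - U
h(C, F) = I*sqrt(3) (h(C, F) = sqrt(-3) = I*sqrt(3))
Y(-100, (71 - 62)*(5 - 71))/(((-19 + h(8, -2))*(-139))) = (8 - 1*(-100))/(((-19 + I*sqrt(3))*(-139))) = (8 + 100)/(2641 - 139*I*sqrt(3)) = 108/(2641 - 139*I*sqrt(3))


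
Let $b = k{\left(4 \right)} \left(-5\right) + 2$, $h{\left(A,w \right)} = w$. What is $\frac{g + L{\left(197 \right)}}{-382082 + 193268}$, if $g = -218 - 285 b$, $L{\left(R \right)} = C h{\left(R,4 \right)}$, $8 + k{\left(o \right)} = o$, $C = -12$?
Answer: $\frac{3268}{94407} \approx 0.034616$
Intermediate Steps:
$k{\left(o \right)} = -8 + o$
$b = 22$ ($b = \left(-8 + 4\right) \left(-5\right) + 2 = \left(-4\right) \left(-5\right) + 2 = 20 + 2 = 22$)
$L{\left(R \right)} = -48$ ($L{\left(R \right)} = \left(-12\right) 4 = -48$)
$g = -6488$ ($g = -218 - 6270 = -6488$)
$\frac{g + L{\left(197 \right)}}{-382082 + 193268} = \frac{-6488 - 48}{-382082 + 193268} = - \frac{6536}{-188814} = \left(-6536\right) \left(- \frac{1}{188814}\right) = \frac{3268}{94407}$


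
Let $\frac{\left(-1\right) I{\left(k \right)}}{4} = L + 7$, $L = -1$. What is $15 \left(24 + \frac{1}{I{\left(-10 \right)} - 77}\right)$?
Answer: $\frac{36345}{101} \approx 359.85$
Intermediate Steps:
$I{\left(k \right)} = -24$ ($I{\left(k \right)} = - 4 \left(-1 + 7\right) = \left(-4\right) 6 = -24$)
$15 \left(24 + \frac{1}{I{\left(-10 \right)} - 77}\right) = 15 \left(24 + \frac{1}{-24 - 77}\right) = 15 \left(24 + \frac{1}{-101}\right) = 15 \left(24 - \frac{1}{101}\right) = 15 \cdot \frac{2423}{101} = \frac{36345}{101}$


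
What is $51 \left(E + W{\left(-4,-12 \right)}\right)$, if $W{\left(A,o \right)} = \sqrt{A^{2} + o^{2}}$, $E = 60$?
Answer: $3060 + 204 \sqrt{10} \approx 3705.1$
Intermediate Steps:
$51 \left(E + W{\left(-4,-12 \right)}\right) = 51 \left(60 + \sqrt{\left(-4\right)^{2} + \left(-12\right)^{2}}\right) = 51 \left(60 + \sqrt{16 + 144}\right) = 51 \left(60 + \sqrt{160}\right) = 51 \left(60 + 4 \sqrt{10}\right) = 3060 + 204 \sqrt{10}$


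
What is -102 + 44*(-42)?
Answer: -1950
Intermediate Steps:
-102 + 44*(-42) = -102 - 1848 = -1950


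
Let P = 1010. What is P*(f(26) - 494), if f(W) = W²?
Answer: 183820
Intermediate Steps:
P*(f(26) - 494) = 1010*(26² - 494) = 1010*(676 - 494) = 1010*182 = 183820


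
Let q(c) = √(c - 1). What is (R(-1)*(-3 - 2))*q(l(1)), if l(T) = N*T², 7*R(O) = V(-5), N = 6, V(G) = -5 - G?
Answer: 0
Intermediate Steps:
R(O) = 0 (R(O) = (-5 - 1*(-5))/7 = (-5 + 5)/7 = (⅐)*0 = 0)
l(T) = 6*T²
q(c) = √(-1 + c)
(R(-1)*(-3 - 2))*q(l(1)) = (0*(-3 - 2))*√(-1 + 6*1²) = (0*(-5))*√(-1 + 6*1) = 0*√(-1 + 6) = 0*√5 = 0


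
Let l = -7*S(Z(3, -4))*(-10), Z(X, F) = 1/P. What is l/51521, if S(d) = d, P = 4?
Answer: 35/103042 ≈ 0.00033967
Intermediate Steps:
Z(X, F) = ¼ (Z(X, F) = 1/4 = ¼)
l = 35/2 (l = -7*¼*(-10) = -7/4*(-10) = 35/2 ≈ 17.500)
l/51521 = (35/2)/51521 = (35/2)*(1/51521) = 35/103042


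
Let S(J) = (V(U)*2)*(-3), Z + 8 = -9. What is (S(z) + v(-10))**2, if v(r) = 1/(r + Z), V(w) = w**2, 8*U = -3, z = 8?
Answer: 579121/746496 ≈ 0.77579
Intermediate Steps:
Z = -17 (Z = -8 - 9 = -17)
U = -3/8 (U = (1/8)*(-3) = -3/8 ≈ -0.37500)
v(r) = 1/(-17 + r) (v(r) = 1/(r - 17) = 1/(-17 + r))
S(J) = -27/32 (S(J) = ((-3/8)**2*2)*(-3) = ((9/64)*2)*(-3) = (9/32)*(-3) = -27/32)
(S(z) + v(-10))**2 = (-27/32 + 1/(-17 - 10))**2 = (-27/32 + 1/(-27))**2 = (-27/32 - 1/27)**2 = (-761/864)**2 = 579121/746496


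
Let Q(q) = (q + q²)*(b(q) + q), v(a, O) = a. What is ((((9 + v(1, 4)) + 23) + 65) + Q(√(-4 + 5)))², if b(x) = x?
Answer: 10404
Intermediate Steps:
Q(q) = 2*q*(q + q²) (Q(q) = (q + q²)*(q + q) = (q + q²)*(2*q) = 2*q*(q + q²))
((((9 + v(1, 4)) + 23) + 65) + Q(√(-4 + 5)))² = ((((9 + 1) + 23) + 65) + 2*(√(-4 + 5))²*(1 + √(-4 + 5)))² = (((10 + 23) + 65) + 2*(√1)²*(1 + √1))² = ((33 + 65) + 2*1²*(1 + 1))² = (98 + 2*1*2)² = (98 + 4)² = 102² = 10404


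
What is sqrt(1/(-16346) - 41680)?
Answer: I*sqrt(11136550739226)/16346 ≈ 204.16*I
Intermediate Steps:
sqrt(1/(-16346) - 41680) = sqrt(-1/16346 - 41680) = sqrt(-681301281/16346) = I*sqrt(11136550739226)/16346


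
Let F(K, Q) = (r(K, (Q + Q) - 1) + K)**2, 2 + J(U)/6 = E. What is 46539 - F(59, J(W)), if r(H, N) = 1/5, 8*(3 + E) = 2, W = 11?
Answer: 1075859/25 ≈ 43034.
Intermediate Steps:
E = -11/4 (E = -3 + (1/8)*2 = -3 + 1/4 = -11/4 ≈ -2.7500)
J(U) = -57/2 (J(U) = -12 + 6*(-11/4) = -12 - 33/2 = -57/2)
r(H, N) = 1/5
F(K, Q) = (1/5 + K)**2
46539 - F(59, J(W)) = 46539 - (1 + 5*59)**2/25 = 46539 - (1 + 295)**2/25 = 46539 - 296**2/25 = 46539 - 87616/25 = 1075859/25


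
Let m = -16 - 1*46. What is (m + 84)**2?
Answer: 484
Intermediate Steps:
m = -62 (m = -16 - 46 = -62)
(m + 84)**2 = (-62 + 84)**2 = 22**2 = 484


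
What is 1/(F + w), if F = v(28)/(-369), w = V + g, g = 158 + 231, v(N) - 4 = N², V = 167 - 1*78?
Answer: 369/175594 ≈ 0.0021014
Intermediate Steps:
V = 89 (V = 167 - 78 = 89)
v(N) = 4 + N²
g = 389
w = 478 (w = 89 + 389 = 478)
F = -788/369 (F = (4 + 28²)/(-369) = (4 + 784)*(-1/369) = 788*(-1/369) = -788/369 ≈ -2.1355)
1/(F + w) = 1/(-788/369 + 478) = 1/(175594/369) = 369/175594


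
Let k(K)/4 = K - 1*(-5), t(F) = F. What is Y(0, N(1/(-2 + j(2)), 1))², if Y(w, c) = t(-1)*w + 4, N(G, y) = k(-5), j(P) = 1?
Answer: 16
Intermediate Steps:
k(K) = 20 + 4*K (k(K) = 4*(K - 1*(-5)) = 4*(K + 5) = 4*(5 + K) = 20 + 4*K)
N(G, y) = 0 (N(G, y) = 20 + 4*(-5) = 20 - 20 = 0)
Y(w, c) = 4 - w (Y(w, c) = -w + 4 = 4 - w)
Y(0, N(1/(-2 + j(2)), 1))² = (4 - 1*0)² = (4 + 0)² = 4² = 16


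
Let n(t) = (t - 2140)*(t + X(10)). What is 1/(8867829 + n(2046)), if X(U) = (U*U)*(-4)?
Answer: 1/8713105 ≈ 1.1477e-7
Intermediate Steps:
X(U) = -4*U**2 (X(U) = U**2*(-4) = -4*U**2)
n(t) = (-2140 + t)*(-400 + t) (n(t) = (t - 2140)*(t - 4*10**2) = (-2140 + t)*(t - 4*100) = (-2140 + t)*(t - 400) = (-2140 + t)*(-400 + t))
1/(8867829 + n(2046)) = 1/(8867829 + (856000 + 2046**2 - 2540*2046)) = 1/(8867829 + (856000 + 4186116 - 5196840)) = 1/(8867829 - 154724) = 1/8713105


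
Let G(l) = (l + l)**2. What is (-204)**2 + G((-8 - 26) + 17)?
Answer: 42772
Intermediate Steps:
G(l) = 4*l**2 (G(l) = (2*l)**2 = 4*l**2)
(-204)**2 + G((-8 - 26) + 17) = (-204)**2 + 4*((-8 - 26) + 17)**2 = 41616 + 4*(-34 + 17)**2 = 41616 + 4*(-17)**2 = 41616 + 4*289 = 41616 + 1156 = 42772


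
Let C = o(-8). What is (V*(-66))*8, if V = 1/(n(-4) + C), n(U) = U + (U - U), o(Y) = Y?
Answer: 44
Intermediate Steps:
C = -8
n(U) = U (n(U) = U + 0 = U)
V = -1/12 (V = 1/(-4 - 8) = 1/(-12) = -1/12 ≈ -0.083333)
(V*(-66))*8 = -1/12*(-66)*8 = (11/2)*8 = 44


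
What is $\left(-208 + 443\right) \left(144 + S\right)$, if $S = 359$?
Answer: $118205$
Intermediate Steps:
$\left(-208 + 443\right) \left(144 + S\right) = \left(-208 + 443\right) \left(144 + 359\right) = 235 \cdot 503 = 118205$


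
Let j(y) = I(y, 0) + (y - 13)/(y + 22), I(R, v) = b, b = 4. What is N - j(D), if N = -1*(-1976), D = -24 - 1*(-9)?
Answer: 1976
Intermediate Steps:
D = -15 (D = -24 + 9 = -15)
I(R, v) = 4
N = 1976
j(y) = 4 + (-13 + y)/(22 + y) (j(y) = 4 + (y - 13)/(y + 22) = 4 + (-13 + y)/(22 + y))
N - j(D) = 1976 - 5*(15 - 15)/(22 - 15) = 1976 - 5*0/7 = 1976 - 1*0 = 1976 + 0 = 1976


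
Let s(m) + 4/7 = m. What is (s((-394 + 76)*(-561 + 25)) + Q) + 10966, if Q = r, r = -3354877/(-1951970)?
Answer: 2478818475319/13663790 ≈ 1.8142e+5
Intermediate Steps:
s(m) = -4/7 + m
r = 3354877/1951970 (r = -3354877*(-1/1951970) = 3354877/1951970 ≈ 1.7187)
Q = 3354877/1951970 ≈ 1.7187
(s((-394 + 76)*(-561 + 25)) + Q) + 10966 = ((-4/7 + (-394 + 76)*(-561 + 25)) + 3354877/1951970) + 10966 = ((-4/7 - 318*(-536)) + 3354877/1951970) + 10966 = ((-4/7 + 170448) + 3354877/1951970) + 10966 = (1193132/7 + 3354877/1951970) + 10966 = 2328981354179/13663790 + 10966 = 2478818475319/13663790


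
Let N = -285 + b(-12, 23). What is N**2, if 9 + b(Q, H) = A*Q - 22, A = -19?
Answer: 7744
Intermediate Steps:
b(Q, H) = -31 - 19*Q (b(Q, H) = -9 + (-19*Q - 22) = -9 + (-22 - 19*Q) = -31 - 19*Q)
N = -88 (N = -285 + (-31 - 19*(-12)) = -285 + (-31 + 228) = -285 + 197 = -88)
N**2 = (-88)**2 = 7744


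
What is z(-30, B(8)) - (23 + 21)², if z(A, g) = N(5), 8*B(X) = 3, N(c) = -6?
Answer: -1942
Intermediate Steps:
B(X) = 3/8 (B(X) = (⅛)*3 = 3/8)
z(A, g) = -6
z(-30, B(8)) - (23 + 21)² = -6 - (23 + 21)² = -6 - 1*44² = -6 - 1*1936 = -6 - 1936 = -1942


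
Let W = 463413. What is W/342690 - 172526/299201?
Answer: 26510232691/34177730230 ≈ 0.77566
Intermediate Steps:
W/342690 - 172526/299201 = 463413/342690 - 172526/299201 = 463413*(1/342690) - 172526*1/299201 = 154471/114230 - 172526/299201 = 26510232691/34177730230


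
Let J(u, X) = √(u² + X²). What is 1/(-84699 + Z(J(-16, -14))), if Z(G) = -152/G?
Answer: -9570987/810653022137 + 76*√113/810653022137 ≈ -1.1806e-5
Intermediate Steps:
J(u, X) = √(X² + u²)
1/(-84699 + Z(J(-16, -14))) = 1/(-84699 - 152/√((-14)² + (-16)²)) = 1/(-84699 - 152/√(196 + 256)) = 1/(-84699 - 152*√113/226) = 1/(-84699 - 76*√113/113)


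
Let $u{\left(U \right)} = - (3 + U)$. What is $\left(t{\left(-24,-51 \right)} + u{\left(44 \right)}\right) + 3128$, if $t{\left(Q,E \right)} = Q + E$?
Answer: $3006$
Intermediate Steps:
$t{\left(Q,E \right)} = E + Q$
$u{\left(U \right)} = -3 - U$
$\left(t{\left(-24,-51 \right)} + u{\left(44 \right)}\right) + 3128 = \left(\left(-51 - 24\right) - 47\right) + 3128 = \left(-75 - 47\right) + 3128 = -122 + 3128 = 3006$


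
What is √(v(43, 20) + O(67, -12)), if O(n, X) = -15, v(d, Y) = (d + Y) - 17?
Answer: √31 ≈ 5.5678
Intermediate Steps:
v(d, Y) = -17 + Y + d (v(d, Y) = (Y + d) - 17 = -17 + Y + d)
√(v(43, 20) + O(67, -12)) = √((-17 + 20 + 43) - 15) = √(46 - 15) = √31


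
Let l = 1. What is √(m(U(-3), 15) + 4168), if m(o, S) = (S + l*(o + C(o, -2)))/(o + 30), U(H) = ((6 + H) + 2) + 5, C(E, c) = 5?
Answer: 5*√667/2 ≈ 64.566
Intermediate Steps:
U(H) = 13 + H (U(H) = (8 + H) + 5 = 13 + H)
m(o, S) = (5 + S + o)/(30 + o) (m(o, S) = (S + 1*(o + 5))/(o + 30) = (S + 1*(5 + o))/(30 + o) = (S + (5 + o))/(30 + o) = (5 + S + o)/(30 + o))
√(m(U(-3), 15) + 4168) = √((5 + 15 + (13 - 3))/(30 + (13 - 3)) + 4168) = √((5 + 15 + 10)/(30 + 10) + 4168) = √(30/40 + 4168) = √((1/40)*30 + 4168) = √(¾ + 4168) = √(16675/4) = 5*√667/2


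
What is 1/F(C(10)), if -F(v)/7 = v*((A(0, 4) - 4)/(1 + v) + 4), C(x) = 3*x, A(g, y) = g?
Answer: -31/25200 ≈ -0.0012302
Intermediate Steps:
F(v) = -7*v*(4 - 4/(1 + v)) (F(v) = -7*v*((0 - 4)/(1 + v) + 4) = -7*v*(-4/(1 + v) + 4) = -7*v*(4 - 4/(1 + v)))
1/F(C(10)) = 1/(-28*(3*10)²/(1 + 3*10)) = 1/(-28*30²/(1 + 30)) = 1/(-28*900/31) = 1/(-28*900*1/31) = 1/(-25200/31) = -31/25200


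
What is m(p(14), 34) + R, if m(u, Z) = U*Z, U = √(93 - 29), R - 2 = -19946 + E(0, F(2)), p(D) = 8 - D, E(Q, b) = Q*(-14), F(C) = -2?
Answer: -19672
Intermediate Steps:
E(Q, b) = -14*Q
R = -19944 (R = 2 + (-19946 - 14*0) = 2 + (-19946 + 0) = 2 - 19946 = -19944)
U = 8 (U = √64 = 8)
m(u, Z) = 8*Z
m(p(14), 34) + R = 8*34 - 19944 = 272 - 19944 = -19672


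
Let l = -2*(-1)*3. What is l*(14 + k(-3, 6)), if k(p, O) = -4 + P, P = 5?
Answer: 90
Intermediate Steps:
k(p, O) = 1 (k(p, O) = -4 + 5 = 1)
l = 6 (l = 2*3 = 6)
l*(14 + k(-3, 6)) = 6*(14 + 1) = 6*15 = 90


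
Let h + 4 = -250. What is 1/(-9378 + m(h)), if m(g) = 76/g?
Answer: -127/1191044 ≈ -0.00010663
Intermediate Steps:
h = -254 (h = -4 - 250 = -254)
1/(-9378 + m(h)) = 1/(-9378 + 76/(-254)) = 1/(-9378 + 76*(-1/254)) = 1/(-9378 - 38/127) = 1/(-1191044/127) = -127/1191044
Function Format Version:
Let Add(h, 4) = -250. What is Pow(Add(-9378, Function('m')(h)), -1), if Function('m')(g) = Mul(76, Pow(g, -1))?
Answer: Rational(-127, 1191044) ≈ -0.00010663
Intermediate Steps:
h = -254 (h = Add(-4, -250) = -254)
Pow(Add(-9378, Function('m')(h)), -1) = Pow(Add(-9378, Mul(76, Pow(-254, -1))), -1) = Pow(Add(-9378, Mul(76, Rational(-1, 254))), -1) = Pow(Add(-9378, Rational(-38, 127)), -1) = Pow(Rational(-1191044, 127), -1) = Rational(-127, 1191044)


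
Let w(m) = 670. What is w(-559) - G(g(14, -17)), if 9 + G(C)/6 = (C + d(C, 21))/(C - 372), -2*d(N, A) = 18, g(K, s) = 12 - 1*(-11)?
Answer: 252760/349 ≈ 724.24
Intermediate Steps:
g(K, s) = 23 (g(K, s) = 12 + 11 = 23)
d(N, A) = -9 (d(N, A) = -½*18 = -9)
G(C) = -54 + 6*(-9 + C)/(-372 + C) (G(C) = -54 + 6*((C - 9)/(C - 372)) = -54 + 6*((-9 + C)/(-372 + C)) = -54 + 6*(-9 + C)/(-372 + C))
w(-559) - G(g(14, -17)) = 670 - 6*(3339 - 8*23)/(-372 + 23) = 670 - 6*(3339 - 184)/(-349) = 670 - 6*(-1)*3155/349 = 670 - 1*(-18930/349) = 670 + 18930/349 = 252760/349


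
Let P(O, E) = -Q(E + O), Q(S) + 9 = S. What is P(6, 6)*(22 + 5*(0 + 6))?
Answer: -156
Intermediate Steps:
Q(S) = -9 + S
P(O, E) = 9 - E - O (P(O, E) = -(-9 + (E + O)) = -(-9 + E + O) = 9 - E - O)
P(6, 6)*(22 + 5*(0 + 6)) = (9 - 1*6 - 1*6)*(22 + 5*(0 + 6)) = (9 - 6 - 6)*(22 + 5*6) = -3*(22 + 30) = -3*52 = -156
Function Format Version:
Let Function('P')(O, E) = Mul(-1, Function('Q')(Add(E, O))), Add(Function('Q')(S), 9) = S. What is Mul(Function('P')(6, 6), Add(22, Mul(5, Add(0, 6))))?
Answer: -156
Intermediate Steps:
Function('Q')(S) = Add(-9, S)
Function('P')(O, E) = Add(9, Mul(-1, E), Mul(-1, O)) (Function('P')(O, E) = Mul(-1, Add(-9, Add(E, O))) = Mul(-1, Add(-9, E, O)) = Add(9, Mul(-1, E), Mul(-1, O)))
Mul(Function('P')(6, 6), Add(22, Mul(5, Add(0, 6)))) = Mul(Add(9, Mul(-1, 6), Mul(-1, 6)), Add(22, Mul(5, Add(0, 6)))) = Mul(Add(9, -6, -6), Add(22, Mul(5, 6))) = Mul(-3, Add(22, 30)) = Mul(-3, 52) = -156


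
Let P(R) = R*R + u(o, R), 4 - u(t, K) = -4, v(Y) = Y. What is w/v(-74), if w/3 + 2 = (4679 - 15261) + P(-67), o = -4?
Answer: 18261/74 ≈ 246.77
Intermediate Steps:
u(t, K) = 8 (u(t, K) = 4 - 1*(-4) = 4 + 4 = 8)
P(R) = 8 + R**2 (P(R) = R*R + 8 = R**2 + 8 = 8 + R**2)
w = -18261 (w = -6 + 3*((4679 - 15261) + (8 + (-67)**2)) = -6 + 3*(-10582 + (8 + 4489)) = -6 + 3*(-10582 + 4497) = -6 + 3*(-6085) = -6 - 18255 = -18261)
w/v(-74) = -18261/(-74) = -18261*(-1/74) = 18261/74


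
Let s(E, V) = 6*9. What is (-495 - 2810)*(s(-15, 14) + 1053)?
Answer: -3658635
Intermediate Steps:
s(E, V) = 54
(-495 - 2810)*(s(-15, 14) + 1053) = (-495 - 2810)*(54 + 1053) = -3305*1107 = -3658635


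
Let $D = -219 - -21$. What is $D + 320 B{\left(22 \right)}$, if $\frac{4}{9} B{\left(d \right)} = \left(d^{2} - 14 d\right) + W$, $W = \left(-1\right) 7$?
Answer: $121482$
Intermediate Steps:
$D = -198$ ($D = -219 + 21 = -198$)
$W = -7$
$B{\left(d \right)} = - \frac{63}{4} - \frac{63 d}{2} + \frac{9 d^{2}}{4}$ ($B{\left(d \right)} = \frac{9 \left(\left(d^{2} - 14 d\right) - 7\right)}{4} = \frac{9 \left(-7 + d^{2} - 14 d\right)}{4} = - \frac{63}{4} - \frac{63 d}{2} + \frac{9 d^{2}}{4}$)
$D + 320 B{\left(22 \right)} = -198 + 320 \left(- \frac{63}{4} - 693 + \frac{9 \cdot 22^{2}}{4}\right) = -198 + 320 \left(- \frac{63}{4} - 693 + \frac{9}{4} \cdot 484\right) = -198 + 320 \left(- \frac{63}{4} - 693 + 1089\right) = -198 + 320 \cdot \frac{1521}{4} = -198 + 121680 = 121482$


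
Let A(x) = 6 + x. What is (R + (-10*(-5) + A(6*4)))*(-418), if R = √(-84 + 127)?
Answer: -33440 - 418*√43 ≈ -36181.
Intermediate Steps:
R = √43 ≈ 6.5574
(R + (-10*(-5) + A(6*4)))*(-418) = (√43 + (-10*(-5) + (6 + 6*4)))*(-418) = (√43 + (50 + (6 + 24)))*(-418) = (√43 + (50 + 30))*(-418) = (√43 + 80)*(-418) = (80 + √43)*(-418) = -33440 - 418*√43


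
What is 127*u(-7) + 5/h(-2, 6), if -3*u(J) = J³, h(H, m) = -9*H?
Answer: 261371/18 ≈ 14521.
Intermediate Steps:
u(J) = -J³/3
127*u(-7) + 5/h(-2, 6) = 127*(-⅓*(-7)³) + 5/((-9*(-2))) = 127*(-⅓*(-343)) + 5/18 = 127*(343/3) + 5*(1/18) = 43561/3 + 5/18 = 261371/18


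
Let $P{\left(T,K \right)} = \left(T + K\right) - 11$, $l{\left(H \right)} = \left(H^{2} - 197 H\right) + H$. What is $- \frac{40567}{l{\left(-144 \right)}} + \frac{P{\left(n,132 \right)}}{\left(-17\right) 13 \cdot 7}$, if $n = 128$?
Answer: $- \frac{4408717}{4455360} \approx -0.98953$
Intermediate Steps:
$l{\left(H \right)} = H^{2} - 196 H$
$P{\left(T,K \right)} = -11 + K + T$ ($P{\left(T,K \right)} = \left(K + T\right) - 11 = -11 + K + T$)
$- \frac{40567}{l{\left(-144 \right)}} + \frac{P{\left(n,132 \right)}}{\left(-17\right) 13 \cdot 7} = - \frac{40567}{\left(-144\right) \left(-196 - 144\right)} + \frac{-11 + 132 + 128}{\left(-17\right) 13 \cdot 7} = - \frac{40567}{\left(-144\right) \left(-340\right)} + \frac{249}{\left(-221\right) 7} = - \frac{40567}{48960} + \frac{249}{-1547} = \left(-40567\right) \frac{1}{48960} + 249 \left(- \frac{1}{1547}\right) = - \frac{40567}{48960} - \frac{249}{1547} = - \frac{4408717}{4455360}$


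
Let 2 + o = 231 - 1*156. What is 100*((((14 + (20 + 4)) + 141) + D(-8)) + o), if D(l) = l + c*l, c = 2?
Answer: 22800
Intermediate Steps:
D(l) = 3*l (D(l) = l + 2*l = 3*l)
o = 73 (o = -2 + (231 - 1*156) = -2 + (231 - 156) = -2 + 75 = 73)
100*((((14 + (20 + 4)) + 141) + D(-8)) + o) = 100*((((14 + (20 + 4)) + 141) + 3*(-8)) + 73) = 100*((((14 + 24) + 141) - 24) + 73) = 100*(((38 + 141) - 24) + 73) = 100*((179 - 24) + 73) = 100*(155 + 73) = 100*228 = 22800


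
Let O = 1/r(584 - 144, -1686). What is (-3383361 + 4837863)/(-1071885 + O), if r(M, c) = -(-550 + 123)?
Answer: -310536177/228847447 ≈ -1.3570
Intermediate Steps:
r(M, c) = 427 (r(M, c) = -1*(-427) = 427)
O = 1/427 ≈ 0.0023419
(-3383361 + 4837863)/(-1071885 + O) = (-3383361 + 4837863)/(-1071885 + 1/427) = 1454502/(-457694894/427) = 1454502*(-427/457694894) = -310536177/228847447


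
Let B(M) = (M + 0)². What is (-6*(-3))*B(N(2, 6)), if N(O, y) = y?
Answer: 648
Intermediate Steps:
B(M) = M²
(-6*(-3))*B(N(2, 6)) = -6*(-3)*6² = 18*36 = 648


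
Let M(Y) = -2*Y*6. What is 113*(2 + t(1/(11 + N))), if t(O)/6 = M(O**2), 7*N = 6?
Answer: 1158250/6889 ≈ 168.13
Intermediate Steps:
N = 6/7 (N = (1/7)*6 = 6/7 ≈ 0.85714)
M(Y) = -12*Y
t(O) = -72*O**2 (t(O) = 6*(-12*O**2) = -72*O**2)
113*(2 + t(1/(11 + N))) = 113*(2 - 72/(11 + 6/7)**2) = 113*(2 - 72*(1/(83/7))**2) = 113*(2 - 72*(7/83)**2) = 113*(2 - 72*49/6889) = 113*(2 - 3528/6889) = 113*(10250/6889) = 1158250/6889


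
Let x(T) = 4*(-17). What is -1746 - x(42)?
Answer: -1678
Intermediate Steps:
x(T) = -68
-1746 - x(42) = -1746 - 1*(-68) = -1746 + 68 = -1678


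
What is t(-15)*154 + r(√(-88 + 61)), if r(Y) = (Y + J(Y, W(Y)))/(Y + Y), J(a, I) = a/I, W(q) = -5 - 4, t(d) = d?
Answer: -20786/9 ≈ -2309.6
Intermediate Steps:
W(q) = -9
r(Y) = 4/9 (r(Y) = (Y + Y/(-9))/(Y + Y) = (Y + Y*(-⅑))/((2*Y)) = (Y - Y/9)*(1/(2*Y)) = (8*Y/9)*(1/(2*Y)) = 4/9)
t(-15)*154 + r(√(-88 + 61)) = -15*154 + 4/9 = -2310 + 4/9 = -20786/9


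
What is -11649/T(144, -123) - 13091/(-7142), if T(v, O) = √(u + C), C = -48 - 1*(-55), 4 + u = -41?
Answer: 13091/7142 + 11649*I*√38/38 ≈ 1.833 + 1889.7*I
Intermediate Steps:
u = -45 (u = -4 - 41 = -45)
C = 7 (C = -48 + 55 = 7)
T(v, O) = I*√38 (T(v, O) = √(-45 + 7) = √(-38) = I*√38)
-11649/T(144, -123) - 13091/(-7142) = -11649*(-I*√38/38) - 13091/(-7142) = -(-11649)*I*√38/38 - 13091*(-1/7142) = 11649*I*√38/38 + 13091/7142 = 13091/7142 + 11649*I*√38/38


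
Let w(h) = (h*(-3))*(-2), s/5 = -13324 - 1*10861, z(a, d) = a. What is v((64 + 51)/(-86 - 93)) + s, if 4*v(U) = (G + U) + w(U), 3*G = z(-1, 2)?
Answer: -129874747/1074 ≈ -1.2093e+5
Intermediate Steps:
G = -⅓ (G = (⅓)*(-1) = -⅓ ≈ -0.33333)
s = -120925 (s = 5*(-13324 - 1*10861) = 5*(-13324 - 10861) = 5*(-24185) = -120925)
w(h) = 6*h (w(h) = -3*h*(-2) = 6*h)
v(U) = -1/12 + 7*U/4 (v(U) = ((-⅓ + U) + 6*U)/4 = (-⅓ + 7*U)/4 = -1/12 + 7*U/4)
v((64 + 51)/(-86 - 93)) + s = (-1/12 + 7*((64 + 51)/(-86 - 93))/4) - 120925 = (-1/12 + 7*(115/(-179))/4) - 120925 = (-1/12 + 7*(115*(-1/179))/4) - 120925 = (-1/12 + (7/4)*(-115/179)) - 120925 = (-1/12 - 805/716) - 120925 = -1297/1074 - 120925 = -129874747/1074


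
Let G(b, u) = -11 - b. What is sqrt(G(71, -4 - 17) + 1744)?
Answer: sqrt(1662) ≈ 40.768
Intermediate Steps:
sqrt(G(71, -4 - 17) + 1744) = sqrt((-11 - 1*71) + 1744) = sqrt((-11 - 71) + 1744) = sqrt(-82 + 1744) = sqrt(1662)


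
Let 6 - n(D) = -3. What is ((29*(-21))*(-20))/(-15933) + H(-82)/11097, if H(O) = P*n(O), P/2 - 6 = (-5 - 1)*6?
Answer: -1774880/2182821 ≈ -0.81311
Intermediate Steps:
P = -60 (P = 12 + 2*((-5 - 1)*6) = 12 + 2*(-6*6) = 12 + 2*(-36) = 12 - 72 = -60)
n(D) = 9 (n(D) = 6 - 1*(-3) = 6 + 3 = 9)
H(O) = -540 (H(O) = -60*9 = -540)
((29*(-21))*(-20))/(-15933) + H(-82)/11097 = ((29*(-21))*(-20))/(-15933) - 540/11097 = -609*(-20)*(-1/15933) - 540*1/11097 = 12180*(-1/15933) - 20/411 = -4060/5311 - 20/411 = -1774880/2182821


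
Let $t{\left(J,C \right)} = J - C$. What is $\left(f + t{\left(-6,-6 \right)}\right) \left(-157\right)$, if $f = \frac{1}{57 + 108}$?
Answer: $- \frac{157}{165} \approx -0.95152$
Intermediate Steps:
$f = \frac{1}{165} \approx 0.0060606$
$\left(f + t{\left(-6,-6 \right)}\right) \left(-157\right) = \left(\frac{1}{165} - 0\right) \left(-157\right) = \left(\frac{1}{165} + \left(-6 + 6\right)\right) \left(-157\right) = \left(\frac{1}{165} + 0\right) \left(-157\right) = \frac{1}{165} \left(-157\right) = - \frac{157}{165}$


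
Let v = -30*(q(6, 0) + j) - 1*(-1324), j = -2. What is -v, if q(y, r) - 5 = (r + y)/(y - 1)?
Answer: -1198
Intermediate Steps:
q(y, r) = 5 + (r + y)/(-1 + y) (q(y, r) = 5 + (r + y)/(y - 1) = 5 + (r + y)/(-1 + y))
v = 1198 (v = -30*((-5 + 0 + 6*6)/(-1 + 6) - 2) - 1*(-1324) = -30*((-5 + 0 + 36)/5 - 2) + 1324 = -30*((⅕)*31 - 2) + 1324 = -30*(31/5 - 2) + 1324 = -30*21/5 + 1324 = -126 + 1324 = 1198)
-v = -1*1198 = -1198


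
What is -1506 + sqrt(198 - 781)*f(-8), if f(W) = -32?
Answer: -1506 - 32*I*sqrt(583) ≈ -1506.0 - 772.65*I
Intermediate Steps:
-1506 + sqrt(198 - 781)*f(-8) = -1506 + sqrt(198 - 781)*(-32) = -1506 + sqrt(-583)*(-32) = -1506 + (I*sqrt(583))*(-32) = -1506 - 32*I*sqrt(583)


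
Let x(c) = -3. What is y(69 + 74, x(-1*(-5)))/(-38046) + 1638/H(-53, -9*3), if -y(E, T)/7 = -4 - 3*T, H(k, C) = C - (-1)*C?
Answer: -1154027/38046 ≈ -30.332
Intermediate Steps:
H(k, C) = 2*C (H(k, C) = C + C = 2*C)
y(E, T) = 28 + 21*T (y(E, T) = -7*(-4 - 3*T) = 28 + 21*T)
y(69 + 74, x(-1*(-5)))/(-38046) + 1638/H(-53, -9*3) = (28 + 21*(-3))/(-38046) + 1638/((2*(-9*3))) = (28 - 63)*(-1/38046) + 1638/((2*(-27))) = -35*(-1/38046) + 1638/(-54) = 35/38046 + 1638*(-1/54) = 35/38046 - 91/3 = -1154027/38046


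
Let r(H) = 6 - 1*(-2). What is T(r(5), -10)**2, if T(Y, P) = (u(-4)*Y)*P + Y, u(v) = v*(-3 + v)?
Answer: 4981824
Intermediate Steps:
r(H) = 8 (r(H) = 6 + 2 = 8)
T(Y, P) = Y + 28*P*Y (T(Y, P) = ((-4*(-3 - 4))*Y)*P + Y = ((-4*(-7))*Y)*P + Y = (28*Y)*P + Y = 28*P*Y + Y = Y + 28*P*Y)
T(r(5), -10)**2 = (8*(1 + 28*(-10)))**2 = (8*(1 - 280))**2 = (8*(-279))**2 = (-2232)**2 = 4981824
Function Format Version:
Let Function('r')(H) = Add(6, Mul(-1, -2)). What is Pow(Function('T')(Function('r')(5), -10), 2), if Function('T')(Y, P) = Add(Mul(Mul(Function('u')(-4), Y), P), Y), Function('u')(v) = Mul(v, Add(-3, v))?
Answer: 4981824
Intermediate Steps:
Function('r')(H) = 8 (Function('r')(H) = Add(6, 2) = 8)
Function('T')(Y, P) = Add(Y, Mul(28, P, Y)) (Function('T')(Y, P) = Add(Mul(Mul(Mul(-4, Add(-3, -4)), Y), P), Y) = Add(Mul(Mul(Mul(-4, -7), Y), P), Y) = Add(Mul(Mul(28, Y), P), Y) = Add(Mul(28, P, Y), Y) = Add(Y, Mul(28, P, Y)))
Pow(Function('T')(Function('r')(5), -10), 2) = Pow(Mul(8, Add(1, Mul(28, -10))), 2) = Pow(Mul(8, Add(1, -280)), 2) = Pow(Mul(8, -279), 2) = Pow(-2232, 2) = 4981824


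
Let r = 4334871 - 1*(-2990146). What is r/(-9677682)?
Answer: -1046431/1382526 ≈ -0.75690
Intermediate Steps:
r = 7325017 (r = 4334871 + 2990146 = 7325017)
r/(-9677682) = 7325017/(-9677682) = 7325017*(-1/9677682) = -1046431/1382526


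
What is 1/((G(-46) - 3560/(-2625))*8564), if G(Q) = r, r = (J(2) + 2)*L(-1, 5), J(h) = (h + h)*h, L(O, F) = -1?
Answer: -525/38863432 ≈ -1.3509e-5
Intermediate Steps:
J(h) = 2*h² (J(h) = (2*h)*h = 2*h²)
r = -10 (r = (2*2² + 2)*(-1) = (2*4 + 2)*(-1) = (8 + 2)*(-1) = 10*(-1) = -10)
G(Q) = -10
1/((G(-46) - 3560/(-2625))*8564) = 1/(-10 - 3560/(-2625)*8564) = (1/8564)/(-10 - 3560*(-1/2625)) = (1/8564)/(-10 + 712/525) = (1/8564)/(-4538/525) = -525/4538*1/8564 = -525/38863432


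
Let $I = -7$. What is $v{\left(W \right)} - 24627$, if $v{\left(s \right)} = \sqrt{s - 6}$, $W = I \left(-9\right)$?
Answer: $-24627 + \sqrt{57} \approx -24619.0$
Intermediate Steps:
$W = 63$ ($W = \left(-7\right) \left(-9\right) = 63$)
$v{\left(s \right)} = \sqrt{-6 + s}$
$v{\left(W \right)} - 24627 = \sqrt{-6 + 63} - 24627 = \sqrt{57} - 24627 = -24627 + \sqrt{57}$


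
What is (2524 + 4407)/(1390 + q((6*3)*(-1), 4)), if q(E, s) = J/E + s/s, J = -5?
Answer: 124758/25043 ≈ 4.9818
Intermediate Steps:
q(E, s) = 1 - 5/E (q(E, s) = -5/E + s/s = -5/E + 1 = 1 - 5/E)
(2524 + 4407)/(1390 + q((6*3)*(-1), 4)) = (2524 + 4407)/(1390 + (-5 + (6*3)*(-1))/(((6*3)*(-1)))) = 6931/(1390 + (-5 + 18*(-1))/((18*(-1)))) = 6931/(1390 + (-5 - 18)/(-18)) = 6931/(1390 - 1/18*(-23)) = 6931/(1390 + 23/18) = 6931/(25043/18) = 6931*(18/25043) = 124758/25043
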